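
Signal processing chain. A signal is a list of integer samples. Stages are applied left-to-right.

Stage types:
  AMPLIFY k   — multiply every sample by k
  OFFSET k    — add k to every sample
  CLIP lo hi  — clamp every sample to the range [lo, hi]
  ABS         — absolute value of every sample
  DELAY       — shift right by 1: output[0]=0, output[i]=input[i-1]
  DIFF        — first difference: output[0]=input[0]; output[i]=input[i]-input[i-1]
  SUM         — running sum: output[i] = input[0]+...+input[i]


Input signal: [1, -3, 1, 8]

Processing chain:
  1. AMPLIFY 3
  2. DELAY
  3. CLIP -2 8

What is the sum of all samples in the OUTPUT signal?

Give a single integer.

Answer: 4

Derivation:
Input: [1, -3, 1, 8]
Stage 1 (AMPLIFY 3): 1*3=3, -3*3=-9, 1*3=3, 8*3=24 -> [3, -9, 3, 24]
Stage 2 (DELAY): [0, 3, -9, 3] = [0, 3, -9, 3] -> [0, 3, -9, 3]
Stage 3 (CLIP -2 8): clip(0,-2,8)=0, clip(3,-2,8)=3, clip(-9,-2,8)=-2, clip(3,-2,8)=3 -> [0, 3, -2, 3]
Output sum: 4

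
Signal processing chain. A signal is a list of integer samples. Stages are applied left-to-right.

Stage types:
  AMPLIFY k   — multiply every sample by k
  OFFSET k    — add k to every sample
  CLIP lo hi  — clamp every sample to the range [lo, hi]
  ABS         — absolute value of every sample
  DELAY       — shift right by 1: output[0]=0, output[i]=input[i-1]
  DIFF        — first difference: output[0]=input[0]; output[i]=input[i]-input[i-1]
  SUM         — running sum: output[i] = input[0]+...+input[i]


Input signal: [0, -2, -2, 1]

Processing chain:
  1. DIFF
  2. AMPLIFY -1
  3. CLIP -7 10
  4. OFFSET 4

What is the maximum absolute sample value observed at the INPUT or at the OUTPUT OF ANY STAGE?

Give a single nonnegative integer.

Input: [0, -2, -2, 1] (max |s|=2)
Stage 1 (DIFF): s[0]=0, -2-0=-2, -2--2=0, 1--2=3 -> [0, -2, 0, 3] (max |s|=3)
Stage 2 (AMPLIFY -1): 0*-1=0, -2*-1=2, 0*-1=0, 3*-1=-3 -> [0, 2, 0, -3] (max |s|=3)
Stage 3 (CLIP -7 10): clip(0,-7,10)=0, clip(2,-7,10)=2, clip(0,-7,10)=0, clip(-3,-7,10)=-3 -> [0, 2, 0, -3] (max |s|=3)
Stage 4 (OFFSET 4): 0+4=4, 2+4=6, 0+4=4, -3+4=1 -> [4, 6, 4, 1] (max |s|=6)
Overall max amplitude: 6

Answer: 6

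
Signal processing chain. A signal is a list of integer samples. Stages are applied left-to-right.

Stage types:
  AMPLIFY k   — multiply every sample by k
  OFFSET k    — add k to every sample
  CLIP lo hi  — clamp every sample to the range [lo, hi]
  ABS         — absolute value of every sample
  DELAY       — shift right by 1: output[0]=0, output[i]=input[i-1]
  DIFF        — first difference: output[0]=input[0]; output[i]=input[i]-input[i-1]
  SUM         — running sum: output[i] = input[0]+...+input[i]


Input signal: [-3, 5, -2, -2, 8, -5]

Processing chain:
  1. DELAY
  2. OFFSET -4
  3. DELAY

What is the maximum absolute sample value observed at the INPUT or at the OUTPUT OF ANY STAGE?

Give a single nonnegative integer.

Answer: 8

Derivation:
Input: [-3, 5, -2, -2, 8, -5] (max |s|=8)
Stage 1 (DELAY): [0, -3, 5, -2, -2, 8] = [0, -3, 5, -2, -2, 8] -> [0, -3, 5, -2, -2, 8] (max |s|=8)
Stage 2 (OFFSET -4): 0+-4=-4, -3+-4=-7, 5+-4=1, -2+-4=-6, -2+-4=-6, 8+-4=4 -> [-4, -7, 1, -6, -6, 4] (max |s|=7)
Stage 3 (DELAY): [0, -4, -7, 1, -6, -6] = [0, -4, -7, 1, -6, -6] -> [0, -4, -7, 1, -6, -6] (max |s|=7)
Overall max amplitude: 8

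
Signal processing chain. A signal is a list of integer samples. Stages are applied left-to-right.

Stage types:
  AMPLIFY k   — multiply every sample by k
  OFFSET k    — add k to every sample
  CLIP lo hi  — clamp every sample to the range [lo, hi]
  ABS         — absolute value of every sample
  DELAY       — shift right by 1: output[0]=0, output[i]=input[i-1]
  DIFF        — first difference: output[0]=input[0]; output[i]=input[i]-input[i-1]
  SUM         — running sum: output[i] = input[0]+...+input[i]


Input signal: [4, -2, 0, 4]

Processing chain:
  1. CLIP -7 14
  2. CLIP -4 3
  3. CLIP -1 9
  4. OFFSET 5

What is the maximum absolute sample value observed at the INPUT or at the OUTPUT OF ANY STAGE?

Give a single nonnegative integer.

Answer: 8

Derivation:
Input: [4, -2, 0, 4] (max |s|=4)
Stage 1 (CLIP -7 14): clip(4,-7,14)=4, clip(-2,-7,14)=-2, clip(0,-7,14)=0, clip(4,-7,14)=4 -> [4, -2, 0, 4] (max |s|=4)
Stage 2 (CLIP -4 3): clip(4,-4,3)=3, clip(-2,-4,3)=-2, clip(0,-4,3)=0, clip(4,-4,3)=3 -> [3, -2, 0, 3] (max |s|=3)
Stage 3 (CLIP -1 9): clip(3,-1,9)=3, clip(-2,-1,9)=-1, clip(0,-1,9)=0, clip(3,-1,9)=3 -> [3, -1, 0, 3] (max |s|=3)
Stage 4 (OFFSET 5): 3+5=8, -1+5=4, 0+5=5, 3+5=8 -> [8, 4, 5, 8] (max |s|=8)
Overall max amplitude: 8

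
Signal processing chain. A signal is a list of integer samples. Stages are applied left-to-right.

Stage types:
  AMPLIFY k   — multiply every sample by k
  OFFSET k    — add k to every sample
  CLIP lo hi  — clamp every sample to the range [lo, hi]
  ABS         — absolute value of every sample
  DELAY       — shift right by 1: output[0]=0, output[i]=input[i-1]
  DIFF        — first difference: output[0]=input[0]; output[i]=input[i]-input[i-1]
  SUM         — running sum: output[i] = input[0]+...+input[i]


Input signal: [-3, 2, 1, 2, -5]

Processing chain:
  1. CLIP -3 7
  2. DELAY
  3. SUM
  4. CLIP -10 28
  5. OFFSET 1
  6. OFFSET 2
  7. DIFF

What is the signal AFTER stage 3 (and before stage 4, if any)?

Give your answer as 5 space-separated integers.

Answer: 0 -3 -1 0 2

Derivation:
Input: [-3, 2, 1, 2, -5]
Stage 1 (CLIP -3 7): clip(-3,-3,7)=-3, clip(2,-3,7)=2, clip(1,-3,7)=1, clip(2,-3,7)=2, clip(-5,-3,7)=-3 -> [-3, 2, 1, 2, -3]
Stage 2 (DELAY): [0, -3, 2, 1, 2] = [0, -3, 2, 1, 2] -> [0, -3, 2, 1, 2]
Stage 3 (SUM): sum[0..0]=0, sum[0..1]=-3, sum[0..2]=-1, sum[0..3]=0, sum[0..4]=2 -> [0, -3, -1, 0, 2]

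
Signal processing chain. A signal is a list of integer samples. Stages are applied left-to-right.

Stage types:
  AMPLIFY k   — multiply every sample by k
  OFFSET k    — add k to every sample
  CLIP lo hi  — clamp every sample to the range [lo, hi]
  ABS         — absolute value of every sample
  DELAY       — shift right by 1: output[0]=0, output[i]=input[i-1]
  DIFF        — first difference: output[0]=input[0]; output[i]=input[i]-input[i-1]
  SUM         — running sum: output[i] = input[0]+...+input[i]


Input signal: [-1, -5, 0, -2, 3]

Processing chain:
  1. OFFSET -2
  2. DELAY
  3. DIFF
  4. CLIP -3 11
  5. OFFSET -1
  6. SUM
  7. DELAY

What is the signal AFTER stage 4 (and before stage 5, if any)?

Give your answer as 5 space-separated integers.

Input: [-1, -5, 0, -2, 3]
Stage 1 (OFFSET -2): -1+-2=-3, -5+-2=-7, 0+-2=-2, -2+-2=-4, 3+-2=1 -> [-3, -7, -2, -4, 1]
Stage 2 (DELAY): [0, -3, -7, -2, -4] = [0, -3, -7, -2, -4] -> [0, -3, -7, -2, -4]
Stage 3 (DIFF): s[0]=0, -3-0=-3, -7--3=-4, -2--7=5, -4--2=-2 -> [0, -3, -4, 5, -2]
Stage 4 (CLIP -3 11): clip(0,-3,11)=0, clip(-3,-3,11)=-3, clip(-4,-3,11)=-3, clip(5,-3,11)=5, clip(-2,-3,11)=-2 -> [0, -3, -3, 5, -2]

Answer: 0 -3 -3 5 -2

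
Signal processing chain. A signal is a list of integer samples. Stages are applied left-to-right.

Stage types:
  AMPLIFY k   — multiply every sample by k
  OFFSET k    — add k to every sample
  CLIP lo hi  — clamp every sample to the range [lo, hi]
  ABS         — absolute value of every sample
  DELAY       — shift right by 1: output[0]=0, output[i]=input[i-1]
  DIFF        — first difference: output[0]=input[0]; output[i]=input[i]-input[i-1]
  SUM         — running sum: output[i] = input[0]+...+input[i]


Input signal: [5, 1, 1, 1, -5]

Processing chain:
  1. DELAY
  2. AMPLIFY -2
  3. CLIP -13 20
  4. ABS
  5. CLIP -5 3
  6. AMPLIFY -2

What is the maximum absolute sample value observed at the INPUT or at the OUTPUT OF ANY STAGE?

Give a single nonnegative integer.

Input: [5, 1, 1, 1, -5] (max |s|=5)
Stage 1 (DELAY): [0, 5, 1, 1, 1] = [0, 5, 1, 1, 1] -> [0, 5, 1, 1, 1] (max |s|=5)
Stage 2 (AMPLIFY -2): 0*-2=0, 5*-2=-10, 1*-2=-2, 1*-2=-2, 1*-2=-2 -> [0, -10, -2, -2, -2] (max |s|=10)
Stage 3 (CLIP -13 20): clip(0,-13,20)=0, clip(-10,-13,20)=-10, clip(-2,-13,20)=-2, clip(-2,-13,20)=-2, clip(-2,-13,20)=-2 -> [0, -10, -2, -2, -2] (max |s|=10)
Stage 4 (ABS): |0|=0, |-10|=10, |-2|=2, |-2|=2, |-2|=2 -> [0, 10, 2, 2, 2] (max |s|=10)
Stage 5 (CLIP -5 3): clip(0,-5,3)=0, clip(10,-5,3)=3, clip(2,-5,3)=2, clip(2,-5,3)=2, clip(2,-5,3)=2 -> [0, 3, 2, 2, 2] (max |s|=3)
Stage 6 (AMPLIFY -2): 0*-2=0, 3*-2=-6, 2*-2=-4, 2*-2=-4, 2*-2=-4 -> [0, -6, -4, -4, -4] (max |s|=6)
Overall max amplitude: 10

Answer: 10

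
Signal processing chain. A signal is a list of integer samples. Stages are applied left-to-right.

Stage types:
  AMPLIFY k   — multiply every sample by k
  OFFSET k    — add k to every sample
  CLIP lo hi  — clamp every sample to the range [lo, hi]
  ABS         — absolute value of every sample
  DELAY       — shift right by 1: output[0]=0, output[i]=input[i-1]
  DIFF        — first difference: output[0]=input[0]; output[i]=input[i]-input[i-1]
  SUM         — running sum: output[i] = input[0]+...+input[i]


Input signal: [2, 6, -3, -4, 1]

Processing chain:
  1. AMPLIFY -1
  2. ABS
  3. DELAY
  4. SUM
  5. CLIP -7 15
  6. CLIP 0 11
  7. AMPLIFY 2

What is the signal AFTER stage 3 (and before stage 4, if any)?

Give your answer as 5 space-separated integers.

Input: [2, 6, -3, -4, 1]
Stage 1 (AMPLIFY -1): 2*-1=-2, 6*-1=-6, -3*-1=3, -4*-1=4, 1*-1=-1 -> [-2, -6, 3, 4, -1]
Stage 2 (ABS): |-2|=2, |-6|=6, |3|=3, |4|=4, |-1|=1 -> [2, 6, 3, 4, 1]
Stage 3 (DELAY): [0, 2, 6, 3, 4] = [0, 2, 6, 3, 4] -> [0, 2, 6, 3, 4]

Answer: 0 2 6 3 4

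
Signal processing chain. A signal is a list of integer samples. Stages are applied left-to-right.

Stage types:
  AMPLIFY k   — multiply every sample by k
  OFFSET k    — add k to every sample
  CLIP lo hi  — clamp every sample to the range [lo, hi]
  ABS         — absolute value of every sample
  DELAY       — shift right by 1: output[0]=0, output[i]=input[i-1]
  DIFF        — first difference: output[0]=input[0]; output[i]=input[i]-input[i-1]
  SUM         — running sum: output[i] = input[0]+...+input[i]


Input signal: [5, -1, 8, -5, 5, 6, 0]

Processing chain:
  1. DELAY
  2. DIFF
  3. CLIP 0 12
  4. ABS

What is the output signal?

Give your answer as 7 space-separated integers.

Input: [5, -1, 8, -5, 5, 6, 0]
Stage 1 (DELAY): [0, 5, -1, 8, -5, 5, 6] = [0, 5, -1, 8, -5, 5, 6] -> [0, 5, -1, 8, -5, 5, 6]
Stage 2 (DIFF): s[0]=0, 5-0=5, -1-5=-6, 8--1=9, -5-8=-13, 5--5=10, 6-5=1 -> [0, 5, -6, 9, -13, 10, 1]
Stage 3 (CLIP 0 12): clip(0,0,12)=0, clip(5,0,12)=5, clip(-6,0,12)=0, clip(9,0,12)=9, clip(-13,0,12)=0, clip(10,0,12)=10, clip(1,0,12)=1 -> [0, 5, 0, 9, 0, 10, 1]
Stage 4 (ABS): |0|=0, |5|=5, |0|=0, |9|=9, |0|=0, |10|=10, |1|=1 -> [0, 5, 0, 9, 0, 10, 1]

Answer: 0 5 0 9 0 10 1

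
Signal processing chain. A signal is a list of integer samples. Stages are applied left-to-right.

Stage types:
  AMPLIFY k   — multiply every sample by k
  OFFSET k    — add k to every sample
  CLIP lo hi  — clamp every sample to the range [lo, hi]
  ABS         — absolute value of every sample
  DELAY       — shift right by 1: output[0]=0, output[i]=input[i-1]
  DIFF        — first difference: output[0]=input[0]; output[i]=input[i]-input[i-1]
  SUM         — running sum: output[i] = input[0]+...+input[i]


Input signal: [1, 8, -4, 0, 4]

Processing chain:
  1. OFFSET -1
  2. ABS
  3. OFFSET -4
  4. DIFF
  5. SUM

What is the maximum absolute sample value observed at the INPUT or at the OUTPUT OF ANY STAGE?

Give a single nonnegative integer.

Answer: 8

Derivation:
Input: [1, 8, -4, 0, 4] (max |s|=8)
Stage 1 (OFFSET -1): 1+-1=0, 8+-1=7, -4+-1=-5, 0+-1=-1, 4+-1=3 -> [0, 7, -5, -1, 3] (max |s|=7)
Stage 2 (ABS): |0|=0, |7|=7, |-5|=5, |-1|=1, |3|=3 -> [0, 7, 5, 1, 3] (max |s|=7)
Stage 3 (OFFSET -4): 0+-4=-4, 7+-4=3, 5+-4=1, 1+-4=-3, 3+-4=-1 -> [-4, 3, 1, -3, -1] (max |s|=4)
Stage 4 (DIFF): s[0]=-4, 3--4=7, 1-3=-2, -3-1=-4, -1--3=2 -> [-4, 7, -2, -4, 2] (max |s|=7)
Stage 5 (SUM): sum[0..0]=-4, sum[0..1]=3, sum[0..2]=1, sum[0..3]=-3, sum[0..4]=-1 -> [-4, 3, 1, -3, -1] (max |s|=4)
Overall max amplitude: 8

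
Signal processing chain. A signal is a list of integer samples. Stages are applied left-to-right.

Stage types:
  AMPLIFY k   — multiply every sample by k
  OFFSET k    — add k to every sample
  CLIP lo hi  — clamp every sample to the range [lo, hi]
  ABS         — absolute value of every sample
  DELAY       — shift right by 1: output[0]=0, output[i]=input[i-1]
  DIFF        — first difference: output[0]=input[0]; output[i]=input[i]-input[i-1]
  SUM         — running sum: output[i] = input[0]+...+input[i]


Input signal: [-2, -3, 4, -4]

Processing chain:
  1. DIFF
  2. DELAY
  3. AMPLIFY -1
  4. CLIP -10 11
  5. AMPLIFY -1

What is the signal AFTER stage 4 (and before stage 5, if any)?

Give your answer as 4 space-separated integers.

Answer: 0 2 1 -7

Derivation:
Input: [-2, -3, 4, -4]
Stage 1 (DIFF): s[0]=-2, -3--2=-1, 4--3=7, -4-4=-8 -> [-2, -1, 7, -8]
Stage 2 (DELAY): [0, -2, -1, 7] = [0, -2, -1, 7] -> [0, -2, -1, 7]
Stage 3 (AMPLIFY -1): 0*-1=0, -2*-1=2, -1*-1=1, 7*-1=-7 -> [0, 2, 1, -7]
Stage 4 (CLIP -10 11): clip(0,-10,11)=0, clip(2,-10,11)=2, clip(1,-10,11)=1, clip(-7,-10,11)=-7 -> [0, 2, 1, -7]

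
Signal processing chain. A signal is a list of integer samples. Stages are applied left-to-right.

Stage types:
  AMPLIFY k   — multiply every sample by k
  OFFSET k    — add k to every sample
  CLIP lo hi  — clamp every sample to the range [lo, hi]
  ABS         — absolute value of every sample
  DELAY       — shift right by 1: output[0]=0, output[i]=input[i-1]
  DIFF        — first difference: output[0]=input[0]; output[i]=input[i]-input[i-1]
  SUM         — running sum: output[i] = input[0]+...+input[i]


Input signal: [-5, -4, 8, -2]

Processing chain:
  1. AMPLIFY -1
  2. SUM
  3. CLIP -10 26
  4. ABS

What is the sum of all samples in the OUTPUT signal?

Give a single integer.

Answer: 18

Derivation:
Input: [-5, -4, 8, -2]
Stage 1 (AMPLIFY -1): -5*-1=5, -4*-1=4, 8*-1=-8, -2*-1=2 -> [5, 4, -8, 2]
Stage 2 (SUM): sum[0..0]=5, sum[0..1]=9, sum[0..2]=1, sum[0..3]=3 -> [5, 9, 1, 3]
Stage 3 (CLIP -10 26): clip(5,-10,26)=5, clip(9,-10,26)=9, clip(1,-10,26)=1, clip(3,-10,26)=3 -> [5, 9, 1, 3]
Stage 4 (ABS): |5|=5, |9|=9, |1|=1, |3|=3 -> [5, 9, 1, 3]
Output sum: 18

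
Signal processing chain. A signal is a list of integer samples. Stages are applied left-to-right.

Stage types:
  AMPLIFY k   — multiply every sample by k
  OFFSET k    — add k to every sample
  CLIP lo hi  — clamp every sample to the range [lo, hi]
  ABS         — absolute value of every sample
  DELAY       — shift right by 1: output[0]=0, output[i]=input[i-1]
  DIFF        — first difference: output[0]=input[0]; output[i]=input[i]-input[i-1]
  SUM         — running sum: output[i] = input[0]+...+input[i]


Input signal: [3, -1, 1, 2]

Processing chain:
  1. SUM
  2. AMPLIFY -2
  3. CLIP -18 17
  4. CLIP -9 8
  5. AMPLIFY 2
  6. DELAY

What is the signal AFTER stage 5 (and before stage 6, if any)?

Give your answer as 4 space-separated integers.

Input: [3, -1, 1, 2]
Stage 1 (SUM): sum[0..0]=3, sum[0..1]=2, sum[0..2]=3, sum[0..3]=5 -> [3, 2, 3, 5]
Stage 2 (AMPLIFY -2): 3*-2=-6, 2*-2=-4, 3*-2=-6, 5*-2=-10 -> [-6, -4, -6, -10]
Stage 3 (CLIP -18 17): clip(-6,-18,17)=-6, clip(-4,-18,17)=-4, clip(-6,-18,17)=-6, clip(-10,-18,17)=-10 -> [-6, -4, -6, -10]
Stage 4 (CLIP -9 8): clip(-6,-9,8)=-6, clip(-4,-9,8)=-4, clip(-6,-9,8)=-6, clip(-10,-9,8)=-9 -> [-6, -4, -6, -9]
Stage 5 (AMPLIFY 2): -6*2=-12, -4*2=-8, -6*2=-12, -9*2=-18 -> [-12, -8, -12, -18]

Answer: -12 -8 -12 -18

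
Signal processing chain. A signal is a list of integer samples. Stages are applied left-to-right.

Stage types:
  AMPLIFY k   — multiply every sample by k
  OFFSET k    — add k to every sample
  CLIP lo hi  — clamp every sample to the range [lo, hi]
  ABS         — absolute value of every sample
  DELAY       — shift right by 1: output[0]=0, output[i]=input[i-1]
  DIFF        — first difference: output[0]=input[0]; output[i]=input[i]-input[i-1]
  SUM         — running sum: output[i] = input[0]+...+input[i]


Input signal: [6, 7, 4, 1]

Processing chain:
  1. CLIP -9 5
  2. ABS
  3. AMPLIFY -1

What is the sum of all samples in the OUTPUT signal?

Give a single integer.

Answer: -15

Derivation:
Input: [6, 7, 4, 1]
Stage 1 (CLIP -9 5): clip(6,-9,5)=5, clip(7,-9,5)=5, clip(4,-9,5)=4, clip(1,-9,5)=1 -> [5, 5, 4, 1]
Stage 2 (ABS): |5|=5, |5|=5, |4|=4, |1|=1 -> [5, 5, 4, 1]
Stage 3 (AMPLIFY -1): 5*-1=-5, 5*-1=-5, 4*-1=-4, 1*-1=-1 -> [-5, -5, -4, -1]
Output sum: -15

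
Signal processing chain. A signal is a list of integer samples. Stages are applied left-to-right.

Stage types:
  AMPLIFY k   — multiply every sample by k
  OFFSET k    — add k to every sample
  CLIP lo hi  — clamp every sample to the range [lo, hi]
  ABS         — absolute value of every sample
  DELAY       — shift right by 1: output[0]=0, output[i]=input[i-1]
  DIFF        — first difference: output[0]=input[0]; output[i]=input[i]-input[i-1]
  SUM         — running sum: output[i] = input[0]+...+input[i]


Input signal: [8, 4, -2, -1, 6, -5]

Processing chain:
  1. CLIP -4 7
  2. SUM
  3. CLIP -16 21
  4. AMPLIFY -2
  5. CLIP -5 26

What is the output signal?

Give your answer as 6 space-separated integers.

Answer: -5 -5 -5 -5 -5 -5

Derivation:
Input: [8, 4, -2, -1, 6, -5]
Stage 1 (CLIP -4 7): clip(8,-4,7)=7, clip(4,-4,7)=4, clip(-2,-4,7)=-2, clip(-1,-4,7)=-1, clip(6,-4,7)=6, clip(-5,-4,7)=-4 -> [7, 4, -2, -1, 6, -4]
Stage 2 (SUM): sum[0..0]=7, sum[0..1]=11, sum[0..2]=9, sum[0..3]=8, sum[0..4]=14, sum[0..5]=10 -> [7, 11, 9, 8, 14, 10]
Stage 3 (CLIP -16 21): clip(7,-16,21)=7, clip(11,-16,21)=11, clip(9,-16,21)=9, clip(8,-16,21)=8, clip(14,-16,21)=14, clip(10,-16,21)=10 -> [7, 11, 9, 8, 14, 10]
Stage 4 (AMPLIFY -2): 7*-2=-14, 11*-2=-22, 9*-2=-18, 8*-2=-16, 14*-2=-28, 10*-2=-20 -> [-14, -22, -18, -16, -28, -20]
Stage 5 (CLIP -5 26): clip(-14,-5,26)=-5, clip(-22,-5,26)=-5, clip(-18,-5,26)=-5, clip(-16,-5,26)=-5, clip(-28,-5,26)=-5, clip(-20,-5,26)=-5 -> [-5, -5, -5, -5, -5, -5]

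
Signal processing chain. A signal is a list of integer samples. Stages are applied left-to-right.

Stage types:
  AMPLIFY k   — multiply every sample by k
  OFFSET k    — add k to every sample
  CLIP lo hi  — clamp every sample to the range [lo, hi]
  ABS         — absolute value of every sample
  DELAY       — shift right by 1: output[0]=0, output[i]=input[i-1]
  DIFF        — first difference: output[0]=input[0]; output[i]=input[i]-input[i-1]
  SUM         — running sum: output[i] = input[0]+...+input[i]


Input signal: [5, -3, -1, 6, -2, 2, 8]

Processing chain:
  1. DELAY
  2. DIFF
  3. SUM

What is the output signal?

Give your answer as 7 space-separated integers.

Input: [5, -3, -1, 6, -2, 2, 8]
Stage 1 (DELAY): [0, 5, -3, -1, 6, -2, 2] = [0, 5, -3, -1, 6, -2, 2] -> [0, 5, -3, -1, 6, -2, 2]
Stage 2 (DIFF): s[0]=0, 5-0=5, -3-5=-8, -1--3=2, 6--1=7, -2-6=-8, 2--2=4 -> [0, 5, -8, 2, 7, -8, 4]
Stage 3 (SUM): sum[0..0]=0, sum[0..1]=5, sum[0..2]=-3, sum[0..3]=-1, sum[0..4]=6, sum[0..5]=-2, sum[0..6]=2 -> [0, 5, -3, -1, 6, -2, 2]

Answer: 0 5 -3 -1 6 -2 2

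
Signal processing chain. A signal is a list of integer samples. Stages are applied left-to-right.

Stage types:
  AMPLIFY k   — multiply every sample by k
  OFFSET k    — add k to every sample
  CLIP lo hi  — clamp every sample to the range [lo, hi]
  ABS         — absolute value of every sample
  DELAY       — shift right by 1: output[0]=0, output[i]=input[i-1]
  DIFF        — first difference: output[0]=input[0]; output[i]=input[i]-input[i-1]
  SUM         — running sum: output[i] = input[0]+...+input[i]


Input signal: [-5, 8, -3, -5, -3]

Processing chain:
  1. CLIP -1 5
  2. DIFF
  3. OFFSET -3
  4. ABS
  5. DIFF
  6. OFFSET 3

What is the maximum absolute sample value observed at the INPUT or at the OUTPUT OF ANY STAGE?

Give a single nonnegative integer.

Input: [-5, 8, -3, -5, -3] (max |s|=8)
Stage 1 (CLIP -1 5): clip(-5,-1,5)=-1, clip(8,-1,5)=5, clip(-3,-1,5)=-1, clip(-5,-1,5)=-1, clip(-3,-1,5)=-1 -> [-1, 5, -1, -1, -1] (max |s|=5)
Stage 2 (DIFF): s[0]=-1, 5--1=6, -1-5=-6, -1--1=0, -1--1=0 -> [-1, 6, -6, 0, 0] (max |s|=6)
Stage 3 (OFFSET -3): -1+-3=-4, 6+-3=3, -6+-3=-9, 0+-3=-3, 0+-3=-3 -> [-4, 3, -9, -3, -3] (max |s|=9)
Stage 4 (ABS): |-4|=4, |3|=3, |-9|=9, |-3|=3, |-3|=3 -> [4, 3, 9, 3, 3] (max |s|=9)
Stage 5 (DIFF): s[0]=4, 3-4=-1, 9-3=6, 3-9=-6, 3-3=0 -> [4, -1, 6, -6, 0] (max |s|=6)
Stage 6 (OFFSET 3): 4+3=7, -1+3=2, 6+3=9, -6+3=-3, 0+3=3 -> [7, 2, 9, -3, 3] (max |s|=9)
Overall max amplitude: 9

Answer: 9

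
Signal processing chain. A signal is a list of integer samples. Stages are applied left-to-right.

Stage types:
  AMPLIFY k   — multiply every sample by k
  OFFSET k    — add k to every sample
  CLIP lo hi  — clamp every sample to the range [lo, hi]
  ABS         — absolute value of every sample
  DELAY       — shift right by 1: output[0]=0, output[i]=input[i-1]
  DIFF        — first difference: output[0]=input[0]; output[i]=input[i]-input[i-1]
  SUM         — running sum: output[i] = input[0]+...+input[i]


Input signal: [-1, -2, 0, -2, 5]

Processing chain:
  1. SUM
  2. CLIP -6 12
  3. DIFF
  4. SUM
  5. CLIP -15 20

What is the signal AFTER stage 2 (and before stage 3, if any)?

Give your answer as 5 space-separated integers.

Input: [-1, -2, 0, -2, 5]
Stage 1 (SUM): sum[0..0]=-1, sum[0..1]=-3, sum[0..2]=-3, sum[0..3]=-5, sum[0..4]=0 -> [-1, -3, -3, -5, 0]
Stage 2 (CLIP -6 12): clip(-1,-6,12)=-1, clip(-3,-6,12)=-3, clip(-3,-6,12)=-3, clip(-5,-6,12)=-5, clip(0,-6,12)=0 -> [-1, -3, -3, -5, 0]

Answer: -1 -3 -3 -5 0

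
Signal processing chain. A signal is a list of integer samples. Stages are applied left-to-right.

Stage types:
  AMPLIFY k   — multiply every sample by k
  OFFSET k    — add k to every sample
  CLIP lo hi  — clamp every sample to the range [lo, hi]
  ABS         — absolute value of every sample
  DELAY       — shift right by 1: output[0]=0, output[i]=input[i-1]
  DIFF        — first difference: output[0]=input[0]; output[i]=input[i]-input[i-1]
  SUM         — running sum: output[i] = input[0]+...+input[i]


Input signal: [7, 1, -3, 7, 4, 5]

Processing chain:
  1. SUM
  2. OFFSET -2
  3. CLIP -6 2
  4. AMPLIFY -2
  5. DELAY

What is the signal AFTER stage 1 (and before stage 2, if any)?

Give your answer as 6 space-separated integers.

Answer: 7 8 5 12 16 21

Derivation:
Input: [7, 1, -3, 7, 4, 5]
Stage 1 (SUM): sum[0..0]=7, sum[0..1]=8, sum[0..2]=5, sum[0..3]=12, sum[0..4]=16, sum[0..5]=21 -> [7, 8, 5, 12, 16, 21]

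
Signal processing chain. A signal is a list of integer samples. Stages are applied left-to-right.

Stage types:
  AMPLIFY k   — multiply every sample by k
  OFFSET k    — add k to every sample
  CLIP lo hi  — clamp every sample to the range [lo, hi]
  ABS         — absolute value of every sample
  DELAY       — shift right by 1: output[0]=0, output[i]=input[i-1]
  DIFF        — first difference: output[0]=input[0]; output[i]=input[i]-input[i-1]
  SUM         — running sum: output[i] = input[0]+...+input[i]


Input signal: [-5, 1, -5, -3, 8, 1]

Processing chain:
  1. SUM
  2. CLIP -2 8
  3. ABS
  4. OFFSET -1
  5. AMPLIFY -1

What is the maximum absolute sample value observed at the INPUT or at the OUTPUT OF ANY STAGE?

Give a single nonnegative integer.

Input: [-5, 1, -5, -3, 8, 1] (max |s|=8)
Stage 1 (SUM): sum[0..0]=-5, sum[0..1]=-4, sum[0..2]=-9, sum[0..3]=-12, sum[0..4]=-4, sum[0..5]=-3 -> [-5, -4, -9, -12, -4, -3] (max |s|=12)
Stage 2 (CLIP -2 8): clip(-5,-2,8)=-2, clip(-4,-2,8)=-2, clip(-9,-2,8)=-2, clip(-12,-2,8)=-2, clip(-4,-2,8)=-2, clip(-3,-2,8)=-2 -> [-2, -2, -2, -2, -2, -2] (max |s|=2)
Stage 3 (ABS): |-2|=2, |-2|=2, |-2|=2, |-2|=2, |-2|=2, |-2|=2 -> [2, 2, 2, 2, 2, 2] (max |s|=2)
Stage 4 (OFFSET -1): 2+-1=1, 2+-1=1, 2+-1=1, 2+-1=1, 2+-1=1, 2+-1=1 -> [1, 1, 1, 1, 1, 1] (max |s|=1)
Stage 5 (AMPLIFY -1): 1*-1=-1, 1*-1=-1, 1*-1=-1, 1*-1=-1, 1*-1=-1, 1*-1=-1 -> [-1, -1, -1, -1, -1, -1] (max |s|=1)
Overall max amplitude: 12

Answer: 12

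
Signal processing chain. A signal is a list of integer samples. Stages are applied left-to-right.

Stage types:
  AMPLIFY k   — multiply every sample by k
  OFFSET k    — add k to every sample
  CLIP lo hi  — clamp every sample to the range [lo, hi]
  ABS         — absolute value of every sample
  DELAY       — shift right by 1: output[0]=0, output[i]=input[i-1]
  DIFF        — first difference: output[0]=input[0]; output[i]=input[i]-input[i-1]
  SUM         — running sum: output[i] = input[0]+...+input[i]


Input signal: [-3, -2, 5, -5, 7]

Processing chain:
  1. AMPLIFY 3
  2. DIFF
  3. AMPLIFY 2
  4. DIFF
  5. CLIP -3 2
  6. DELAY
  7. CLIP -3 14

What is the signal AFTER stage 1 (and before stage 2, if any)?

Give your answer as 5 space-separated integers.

Input: [-3, -2, 5, -5, 7]
Stage 1 (AMPLIFY 3): -3*3=-9, -2*3=-6, 5*3=15, -5*3=-15, 7*3=21 -> [-9, -6, 15, -15, 21]

Answer: -9 -6 15 -15 21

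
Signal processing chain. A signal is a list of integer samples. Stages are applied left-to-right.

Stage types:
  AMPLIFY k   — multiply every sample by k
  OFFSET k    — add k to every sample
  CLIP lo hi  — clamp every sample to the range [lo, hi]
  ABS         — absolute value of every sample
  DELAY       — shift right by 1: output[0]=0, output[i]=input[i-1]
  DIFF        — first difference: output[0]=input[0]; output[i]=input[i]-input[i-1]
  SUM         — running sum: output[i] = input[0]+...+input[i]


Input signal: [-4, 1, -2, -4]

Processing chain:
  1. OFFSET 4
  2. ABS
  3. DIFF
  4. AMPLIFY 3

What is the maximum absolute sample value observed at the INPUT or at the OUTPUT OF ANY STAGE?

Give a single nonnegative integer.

Answer: 15

Derivation:
Input: [-4, 1, -2, -4] (max |s|=4)
Stage 1 (OFFSET 4): -4+4=0, 1+4=5, -2+4=2, -4+4=0 -> [0, 5, 2, 0] (max |s|=5)
Stage 2 (ABS): |0|=0, |5|=5, |2|=2, |0|=0 -> [0, 5, 2, 0] (max |s|=5)
Stage 3 (DIFF): s[0]=0, 5-0=5, 2-5=-3, 0-2=-2 -> [0, 5, -3, -2] (max |s|=5)
Stage 4 (AMPLIFY 3): 0*3=0, 5*3=15, -3*3=-9, -2*3=-6 -> [0, 15, -9, -6] (max |s|=15)
Overall max amplitude: 15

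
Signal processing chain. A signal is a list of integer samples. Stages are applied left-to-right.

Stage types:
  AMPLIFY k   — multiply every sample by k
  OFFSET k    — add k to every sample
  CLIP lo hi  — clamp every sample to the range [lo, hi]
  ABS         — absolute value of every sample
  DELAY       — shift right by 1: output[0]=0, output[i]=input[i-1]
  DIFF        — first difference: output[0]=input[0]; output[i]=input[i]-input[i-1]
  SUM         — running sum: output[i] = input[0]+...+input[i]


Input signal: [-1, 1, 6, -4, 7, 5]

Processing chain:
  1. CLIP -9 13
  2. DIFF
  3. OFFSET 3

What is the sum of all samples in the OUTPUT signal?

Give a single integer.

Answer: 23

Derivation:
Input: [-1, 1, 6, -4, 7, 5]
Stage 1 (CLIP -9 13): clip(-1,-9,13)=-1, clip(1,-9,13)=1, clip(6,-9,13)=6, clip(-4,-9,13)=-4, clip(7,-9,13)=7, clip(5,-9,13)=5 -> [-1, 1, 6, -4, 7, 5]
Stage 2 (DIFF): s[0]=-1, 1--1=2, 6-1=5, -4-6=-10, 7--4=11, 5-7=-2 -> [-1, 2, 5, -10, 11, -2]
Stage 3 (OFFSET 3): -1+3=2, 2+3=5, 5+3=8, -10+3=-7, 11+3=14, -2+3=1 -> [2, 5, 8, -7, 14, 1]
Output sum: 23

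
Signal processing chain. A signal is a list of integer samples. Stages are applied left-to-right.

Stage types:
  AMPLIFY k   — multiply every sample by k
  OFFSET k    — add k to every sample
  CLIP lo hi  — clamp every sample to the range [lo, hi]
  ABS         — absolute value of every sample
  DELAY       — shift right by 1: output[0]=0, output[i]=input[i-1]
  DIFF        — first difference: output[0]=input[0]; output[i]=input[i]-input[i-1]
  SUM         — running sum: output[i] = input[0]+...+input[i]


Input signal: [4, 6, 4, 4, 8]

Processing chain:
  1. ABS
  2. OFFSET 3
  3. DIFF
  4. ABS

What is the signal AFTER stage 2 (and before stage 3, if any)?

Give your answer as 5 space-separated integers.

Answer: 7 9 7 7 11

Derivation:
Input: [4, 6, 4, 4, 8]
Stage 1 (ABS): |4|=4, |6|=6, |4|=4, |4|=4, |8|=8 -> [4, 6, 4, 4, 8]
Stage 2 (OFFSET 3): 4+3=7, 6+3=9, 4+3=7, 4+3=7, 8+3=11 -> [7, 9, 7, 7, 11]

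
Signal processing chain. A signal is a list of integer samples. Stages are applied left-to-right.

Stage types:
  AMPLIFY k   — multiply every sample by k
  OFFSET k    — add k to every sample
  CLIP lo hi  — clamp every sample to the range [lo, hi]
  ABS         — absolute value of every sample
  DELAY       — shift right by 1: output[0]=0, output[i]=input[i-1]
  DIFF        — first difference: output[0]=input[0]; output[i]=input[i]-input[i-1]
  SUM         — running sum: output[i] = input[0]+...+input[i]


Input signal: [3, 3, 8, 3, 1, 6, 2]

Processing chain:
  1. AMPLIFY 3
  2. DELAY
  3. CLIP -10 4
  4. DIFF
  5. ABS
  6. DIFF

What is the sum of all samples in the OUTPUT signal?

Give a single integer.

Input: [3, 3, 8, 3, 1, 6, 2]
Stage 1 (AMPLIFY 3): 3*3=9, 3*3=9, 8*3=24, 3*3=9, 1*3=3, 6*3=18, 2*3=6 -> [9, 9, 24, 9, 3, 18, 6]
Stage 2 (DELAY): [0, 9, 9, 24, 9, 3, 18] = [0, 9, 9, 24, 9, 3, 18] -> [0, 9, 9, 24, 9, 3, 18]
Stage 3 (CLIP -10 4): clip(0,-10,4)=0, clip(9,-10,4)=4, clip(9,-10,4)=4, clip(24,-10,4)=4, clip(9,-10,4)=4, clip(3,-10,4)=3, clip(18,-10,4)=4 -> [0, 4, 4, 4, 4, 3, 4]
Stage 4 (DIFF): s[0]=0, 4-0=4, 4-4=0, 4-4=0, 4-4=0, 3-4=-1, 4-3=1 -> [0, 4, 0, 0, 0, -1, 1]
Stage 5 (ABS): |0|=0, |4|=4, |0|=0, |0|=0, |0|=0, |-1|=1, |1|=1 -> [0, 4, 0, 0, 0, 1, 1]
Stage 6 (DIFF): s[0]=0, 4-0=4, 0-4=-4, 0-0=0, 0-0=0, 1-0=1, 1-1=0 -> [0, 4, -4, 0, 0, 1, 0]
Output sum: 1

Answer: 1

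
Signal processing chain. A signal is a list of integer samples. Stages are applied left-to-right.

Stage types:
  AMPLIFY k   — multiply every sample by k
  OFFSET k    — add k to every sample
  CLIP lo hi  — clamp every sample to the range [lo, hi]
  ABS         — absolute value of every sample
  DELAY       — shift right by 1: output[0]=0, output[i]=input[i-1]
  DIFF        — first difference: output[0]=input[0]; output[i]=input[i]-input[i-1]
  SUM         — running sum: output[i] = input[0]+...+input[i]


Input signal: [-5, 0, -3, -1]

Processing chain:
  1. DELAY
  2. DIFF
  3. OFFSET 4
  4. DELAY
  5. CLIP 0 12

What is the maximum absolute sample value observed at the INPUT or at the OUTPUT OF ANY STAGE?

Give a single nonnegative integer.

Input: [-5, 0, -3, -1] (max |s|=5)
Stage 1 (DELAY): [0, -5, 0, -3] = [0, -5, 0, -3] -> [0, -5, 0, -3] (max |s|=5)
Stage 2 (DIFF): s[0]=0, -5-0=-5, 0--5=5, -3-0=-3 -> [0, -5, 5, -3] (max |s|=5)
Stage 3 (OFFSET 4): 0+4=4, -5+4=-1, 5+4=9, -3+4=1 -> [4, -1, 9, 1] (max |s|=9)
Stage 4 (DELAY): [0, 4, -1, 9] = [0, 4, -1, 9] -> [0, 4, -1, 9] (max |s|=9)
Stage 5 (CLIP 0 12): clip(0,0,12)=0, clip(4,0,12)=4, clip(-1,0,12)=0, clip(9,0,12)=9 -> [0, 4, 0, 9] (max |s|=9)
Overall max amplitude: 9

Answer: 9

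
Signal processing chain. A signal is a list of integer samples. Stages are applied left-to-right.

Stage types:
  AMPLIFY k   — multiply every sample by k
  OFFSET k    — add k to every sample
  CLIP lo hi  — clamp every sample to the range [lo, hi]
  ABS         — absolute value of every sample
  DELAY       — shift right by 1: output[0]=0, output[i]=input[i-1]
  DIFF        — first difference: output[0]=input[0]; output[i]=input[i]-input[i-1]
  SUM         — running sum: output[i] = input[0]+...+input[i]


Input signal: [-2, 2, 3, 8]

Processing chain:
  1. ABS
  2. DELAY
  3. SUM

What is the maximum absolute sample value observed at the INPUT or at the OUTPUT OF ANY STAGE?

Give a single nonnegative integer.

Answer: 8

Derivation:
Input: [-2, 2, 3, 8] (max |s|=8)
Stage 1 (ABS): |-2|=2, |2|=2, |3|=3, |8|=8 -> [2, 2, 3, 8] (max |s|=8)
Stage 2 (DELAY): [0, 2, 2, 3] = [0, 2, 2, 3] -> [0, 2, 2, 3] (max |s|=3)
Stage 3 (SUM): sum[0..0]=0, sum[0..1]=2, sum[0..2]=4, sum[0..3]=7 -> [0, 2, 4, 7] (max |s|=7)
Overall max amplitude: 8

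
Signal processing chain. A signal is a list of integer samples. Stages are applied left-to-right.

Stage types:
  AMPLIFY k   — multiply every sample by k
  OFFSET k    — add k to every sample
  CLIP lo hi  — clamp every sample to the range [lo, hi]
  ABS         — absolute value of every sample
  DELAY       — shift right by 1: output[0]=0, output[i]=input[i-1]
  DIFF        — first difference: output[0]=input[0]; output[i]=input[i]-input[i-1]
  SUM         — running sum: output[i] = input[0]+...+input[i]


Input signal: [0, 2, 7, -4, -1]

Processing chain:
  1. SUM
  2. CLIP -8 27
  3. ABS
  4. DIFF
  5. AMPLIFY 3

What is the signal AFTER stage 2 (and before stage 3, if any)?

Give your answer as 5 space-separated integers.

Answer: 0 2 9 5 4

Derivation:
Input: [0, 2, 7, -4, -1]
Stage 1 (SUM): sum[0..0]=0, sum[0..1]=2, sum[0..2]=9, sum[0..3]=5, sum[0..4]=4 -> [0, 2, 9, 5, 4]
Stage 2 (CLIP -8 27): clip(0,-8,27)=0, clip(2,-8,27)=2, clip(9,-8,27)=9, clip(5,-8,27)=5, clip(4,-8,27)=4 -> [0, 2, 9, 5, 4]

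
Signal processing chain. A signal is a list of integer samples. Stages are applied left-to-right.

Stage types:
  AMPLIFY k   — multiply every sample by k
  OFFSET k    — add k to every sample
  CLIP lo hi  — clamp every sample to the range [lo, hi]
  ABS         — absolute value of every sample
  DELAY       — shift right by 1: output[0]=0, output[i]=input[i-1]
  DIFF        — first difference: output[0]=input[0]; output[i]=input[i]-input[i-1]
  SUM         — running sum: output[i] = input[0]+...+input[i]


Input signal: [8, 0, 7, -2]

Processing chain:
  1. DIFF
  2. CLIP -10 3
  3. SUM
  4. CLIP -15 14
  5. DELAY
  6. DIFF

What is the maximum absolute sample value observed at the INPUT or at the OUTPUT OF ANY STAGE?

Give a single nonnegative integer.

Input: [8, 0, 7, -2] (max |s|=8)
Stage 1 (DIFF): s[0]=8, 0-8=-8, 7-0=7, -2-7=-9 -> [8, -8, 7, -9] (max |s|=9)
Stage 2 (CLIP -10 3): clip(8,-10,3)=3, clip(-8,-10,3)=-8, clip(7,-10,3)=3, clip(-9,-10,3)=-9 -> [3, -8, 3, -9] (max |s|=9)
Stage 3 (SUM): sum[0..0]=3, sum[0..1]=-5, sum[0..2]=-2, sum[0..3]=-11 -> [3, -5, -2, -11] (max |s|=11)
Stage 4 (CLIP -15 14): clip(3,-15,14)=3, clip(-5,-15,14)=-5, clip(-2,-15,14)=-2, clip(-11,-15,14)=-11 -> [3, -5, -2, -11] (max |s|=11)
Stage 5 (DELAY): [0, 3, -5, -2] = [0, 3, -5, -2] -> [0, 3, -5, -2] (max |s|=5)
Stage 6 (DIFF): s[0]=0, 3-0=3, -5-3=-8, -2--5=3 -> [0, 3, -8, 3] (max |s|=8)
Overall max amplitude: 11

Answer: 11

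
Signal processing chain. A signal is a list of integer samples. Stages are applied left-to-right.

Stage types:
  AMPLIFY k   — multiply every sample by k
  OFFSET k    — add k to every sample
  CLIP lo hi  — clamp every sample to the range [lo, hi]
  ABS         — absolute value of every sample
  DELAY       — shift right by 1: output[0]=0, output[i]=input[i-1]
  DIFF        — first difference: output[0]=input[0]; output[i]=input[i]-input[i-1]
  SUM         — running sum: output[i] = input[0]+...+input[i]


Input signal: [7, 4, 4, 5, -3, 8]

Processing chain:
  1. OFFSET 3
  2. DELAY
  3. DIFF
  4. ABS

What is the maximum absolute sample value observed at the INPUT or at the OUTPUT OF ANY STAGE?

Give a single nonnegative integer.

Input: [7, 4, 4, 5, -3, 8] (max |s|=8)
Stage 1 (OFFSET 3): 7+3=10, 4+3=7, 4+3=7, 5+3=8, -3+3=0, 8+3=11 -> [10, 7, 7, 8, 0, 11] (max |s|=11)
Stage 2 (DELAY): [0, 10, 7, 7, 8, 0] = [0, 10, 7, 7, 8, 0] -> [0, 10, 7, 7, 8, 0] (max |s|=10)
Stage 3 (DIFF): s[0]=0, 10-0=10, 7-10=-3, 7-7=0, 8-7=1, 0-8=-8 -> [0, 10, -3, 0, 1, -8] (max |s|=10)
Stage 4 (ABS): |0|=0, |10|=10, |-3|=3, |0|=0, |1|=1, |-8|=8 -> [0, 10, 3, 0, 1, 8] (max |s|=10)
Overall max amplitude: 11

Answer: 11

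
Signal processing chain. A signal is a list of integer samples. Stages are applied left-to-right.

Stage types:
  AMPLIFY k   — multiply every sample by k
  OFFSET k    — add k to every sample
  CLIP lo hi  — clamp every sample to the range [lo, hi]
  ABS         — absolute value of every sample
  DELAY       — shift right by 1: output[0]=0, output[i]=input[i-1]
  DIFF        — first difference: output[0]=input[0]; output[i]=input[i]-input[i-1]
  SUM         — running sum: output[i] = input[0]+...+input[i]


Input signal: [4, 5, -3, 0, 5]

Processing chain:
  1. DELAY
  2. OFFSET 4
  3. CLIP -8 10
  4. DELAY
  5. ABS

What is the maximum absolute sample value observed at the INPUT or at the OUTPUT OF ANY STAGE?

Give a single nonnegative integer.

Answer: 9

Derivation:
Input: [4, 5, -3, 0, 5] (max |s|=5)
Stage 1 (DELAY): [0, 4, 5, -3, 0] = [0, 4, 5, -3, 0] -> [0, 4, 5, -3, 0] (max |s|=5)
Stage 2 (OFFSET 4): 0+4=4, 4+4=8, 5+4=9, -3+4=1, 0+4=4 -> [4, 8, 9, 1, 4] (max |s|=9)
Stage 3 (CLIP -8 10): clip(4,-8,10)=4, clip(8,-8,10)=8, clip(9,-8,10)=9, clip(1,-8,10)=1, clip(4,-8,10)=4 -> [4, 8, 9, 1, 4] (max |s|=9)
Stage 4 (DELAY): [0, 4, 8, 9, 1] = [0, 4, 8, 9, 1] -> [0, 4, 8, 9, 1] (max |s|=9)
Stage 5 (ABS): |0|=0, |4|=4, |8|=8, |9|=9, |1|=1 -> [0, 4, 8, 9, 1] (max |s|=9)
Overall max amplitude: 9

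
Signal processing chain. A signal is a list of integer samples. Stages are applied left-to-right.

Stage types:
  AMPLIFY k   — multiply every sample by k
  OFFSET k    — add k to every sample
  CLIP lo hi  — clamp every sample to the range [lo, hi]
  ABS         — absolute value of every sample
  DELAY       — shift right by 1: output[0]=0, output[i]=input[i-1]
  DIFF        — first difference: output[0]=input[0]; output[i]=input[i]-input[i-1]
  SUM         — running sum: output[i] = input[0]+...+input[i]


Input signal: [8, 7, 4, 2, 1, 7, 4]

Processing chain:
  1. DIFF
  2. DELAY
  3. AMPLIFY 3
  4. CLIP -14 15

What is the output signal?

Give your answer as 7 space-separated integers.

Answer: 0 15 -3 -9 -6 -3 15

Derivation:
Input: [8, 7, 4, 2, 1, 7, 4]
Stage 1 (DIFF): s[0]=8, 7-8=-1, 4-7=-3, 2-4=-2, 1-2=-1, 7-1=6, 4-7=-3 -> [8, -1, -3, -2, -1, 6, -3]
Stage 2 (DELAY): [0, 8, -1, -3, -2, -1, 6] = [0, 8, -1, -3, -2, -1, 6] -> [0, 8, -1, -3, -2, -1, 6]
Stage 3 (AMPLIFY 3): 0*3=0, 8*3=24, -1*3=-3, -3*3=-9, -2*3=-6, -1*3=-3, 6*3=18 -> [0, 24, -3, -9, -6, -3, 18]
Stage 4 (CLIP -14 15): clip(0,-14,15)=0, clip(24,-14,15)=15, clip(-3,-14,15)=-3, clip(-9,-14,15)=-9, clip(-6,-14,15)=-6, clip(-3,-14,15)=-3, clip(18,-14,15)=15 -> [0, 15, -3, -9, -6, -3, 15]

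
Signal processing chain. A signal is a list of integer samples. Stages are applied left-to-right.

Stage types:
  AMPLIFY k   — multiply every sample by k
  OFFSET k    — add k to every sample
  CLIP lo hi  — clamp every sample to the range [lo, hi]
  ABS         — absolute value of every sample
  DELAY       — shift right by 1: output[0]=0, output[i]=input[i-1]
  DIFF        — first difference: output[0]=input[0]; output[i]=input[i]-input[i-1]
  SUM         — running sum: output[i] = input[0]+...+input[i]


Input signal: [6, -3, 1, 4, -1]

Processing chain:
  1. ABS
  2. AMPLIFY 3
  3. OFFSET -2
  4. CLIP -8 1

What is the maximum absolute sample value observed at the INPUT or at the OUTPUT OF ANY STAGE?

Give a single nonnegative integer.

Answer: 18

Derivation:
Input: [6, -3, 1, 4, -1] (max |s|=6)
Stage 1 (ABS): |6|=6, |-3|=3, |1|=1, |4|=4, |-1|=1 -> [6, 3, 1, 4, 1] (max |s|=6)
Stage 2 (AMPLIFY 3): 6*3=18, 3*3=9, 1*3=3, 4*3=12, 1*3=3 -> [18, 9, 3, 12, 3] (max |s|=18)
Stage 3 (OFFSET -2): 18+-2=16, 9+-2=7, 3+-2=1, 12+-2=10, 3+-2=1 -> [16, 7, 1, 10, 1] (max |s|=16)
Stage 4 (CLIP -8 1): clip(16,-8,1)=1, clip(7,-8,1)=1, clip(1,-8,1)=1, clip(10,-8,1)=1, clip(1,-8,1)=1 -> [1, 1, 1, 1, 1] (max |s|=1)
Overall max amplitude: 18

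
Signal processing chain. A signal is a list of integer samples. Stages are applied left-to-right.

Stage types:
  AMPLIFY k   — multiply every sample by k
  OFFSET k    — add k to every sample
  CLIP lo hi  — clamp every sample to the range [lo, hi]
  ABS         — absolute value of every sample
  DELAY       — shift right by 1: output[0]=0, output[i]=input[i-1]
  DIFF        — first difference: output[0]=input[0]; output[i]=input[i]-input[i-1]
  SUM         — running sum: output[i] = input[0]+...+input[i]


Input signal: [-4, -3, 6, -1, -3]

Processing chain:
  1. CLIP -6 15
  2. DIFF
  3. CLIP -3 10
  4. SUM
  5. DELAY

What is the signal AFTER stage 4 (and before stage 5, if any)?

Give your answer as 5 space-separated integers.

Answer: -3 -2 7 4 2

Derivation:
Input: [-4, -3, 6, -1, -3]
Stage 1 (CLIP -6 15): clip(-4,-6,15)=-4, clip(-3,-6,15)=-3, clip(6,-6,15)=6, clip(-1,-6,15)=-1, clip(-3,-6,15)=-3 -> [-4, -3, 6, -1, -3]
Stage 2 (DIFF): s[0]=-4, -3--4=1, 6--3=9, -1-6=-7, -3--1=-2 -> [-4, 1, 9, -7, -2]
Stage 3 (CLIP -3 10): clip(-4,-3,10)=-3, clip(1,-3,10)=1, clip(9,-3,10)=9, clip(-7,-3,10)=-3, clip(-2,-3,10)=-2 -> [-3, 1, 9, -3, -2]
Stage 4 (SUM): sum[0..0]=-3, sum[0..1]=-2, sum[0..2]=7, sum[0..3]=4, sum[0..4]=2 -> [-3, -2, 7, 4, 2]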